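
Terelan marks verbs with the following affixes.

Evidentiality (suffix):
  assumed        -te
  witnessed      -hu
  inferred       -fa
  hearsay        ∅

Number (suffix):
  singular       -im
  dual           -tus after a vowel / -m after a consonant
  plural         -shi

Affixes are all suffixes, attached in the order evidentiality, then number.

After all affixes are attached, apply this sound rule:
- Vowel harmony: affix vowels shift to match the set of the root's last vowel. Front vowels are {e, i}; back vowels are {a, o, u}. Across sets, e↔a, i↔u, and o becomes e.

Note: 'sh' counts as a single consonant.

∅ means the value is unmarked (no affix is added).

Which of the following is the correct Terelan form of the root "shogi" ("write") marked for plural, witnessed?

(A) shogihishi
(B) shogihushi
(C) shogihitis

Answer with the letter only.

A

Attach evidentiality witnessed -hu → shogihu.
Attach number plural -shi → shogihushi.
Apply vowel harmony: shogihushi → shogihishi.
So the correct form is shogihishi, option (A).
(C) shogihitis is wrong: it uses dual instead of plural for number.
(B) shogihushi is wrong: it fails to apply the sound rule(s).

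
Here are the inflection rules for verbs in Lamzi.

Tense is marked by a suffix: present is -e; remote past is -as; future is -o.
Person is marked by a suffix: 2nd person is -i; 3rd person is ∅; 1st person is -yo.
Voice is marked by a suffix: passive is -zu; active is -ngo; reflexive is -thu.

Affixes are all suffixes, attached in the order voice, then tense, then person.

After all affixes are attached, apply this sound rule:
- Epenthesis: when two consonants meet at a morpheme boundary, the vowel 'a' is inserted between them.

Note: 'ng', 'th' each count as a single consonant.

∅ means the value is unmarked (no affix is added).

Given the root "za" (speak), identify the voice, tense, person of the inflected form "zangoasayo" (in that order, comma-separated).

Segment: za-ngo-as-yo.
voice: -ngo → active.
tense: -as → remote past.
person: -yo → 1st person.

active, remote past, 1st person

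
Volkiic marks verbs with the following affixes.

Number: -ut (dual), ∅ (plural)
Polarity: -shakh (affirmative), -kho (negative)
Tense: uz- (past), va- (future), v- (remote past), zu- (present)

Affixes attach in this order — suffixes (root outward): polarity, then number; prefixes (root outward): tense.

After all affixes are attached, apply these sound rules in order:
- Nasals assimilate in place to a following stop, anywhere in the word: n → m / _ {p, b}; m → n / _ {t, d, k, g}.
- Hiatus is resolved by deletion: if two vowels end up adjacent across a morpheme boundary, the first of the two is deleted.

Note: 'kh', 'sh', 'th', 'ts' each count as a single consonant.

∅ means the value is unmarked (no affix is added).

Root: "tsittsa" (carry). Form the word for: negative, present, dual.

zutsittsakhut

Attach polarity negative -kho → tsittsakho.
Attach tense present zu- → zutsittsakho.
Attach number dual -ut → zutsittsakhout.
Nasal assimilation: no change.
Apply vowel deletion: zutsittsakhout → zutsittsakhut.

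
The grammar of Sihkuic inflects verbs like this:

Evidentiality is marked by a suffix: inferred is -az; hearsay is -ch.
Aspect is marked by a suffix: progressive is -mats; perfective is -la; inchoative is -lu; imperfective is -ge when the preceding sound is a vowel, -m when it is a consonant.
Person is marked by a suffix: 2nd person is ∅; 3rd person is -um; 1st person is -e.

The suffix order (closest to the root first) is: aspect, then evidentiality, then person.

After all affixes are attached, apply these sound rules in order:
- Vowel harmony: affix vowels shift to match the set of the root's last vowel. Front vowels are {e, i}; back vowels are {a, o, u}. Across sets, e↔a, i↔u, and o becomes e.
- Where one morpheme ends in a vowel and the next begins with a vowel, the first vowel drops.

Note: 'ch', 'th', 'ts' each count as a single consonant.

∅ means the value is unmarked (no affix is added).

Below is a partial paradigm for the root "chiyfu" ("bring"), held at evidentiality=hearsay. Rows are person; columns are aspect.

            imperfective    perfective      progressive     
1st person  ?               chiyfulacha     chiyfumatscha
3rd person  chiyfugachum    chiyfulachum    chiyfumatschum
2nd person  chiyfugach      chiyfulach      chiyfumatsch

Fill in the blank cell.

chiyfugacha

Attach aspect imperfective -ge (after vowel 'u') → chiyfuge.
Attach evidentiality hearsay -ch → chiyfugech.
Attach person 1st person -e → chiyfugeche.
Apply vowel harmony: chiyfugeche → chiyfugacha.
Vowel deletion: no change.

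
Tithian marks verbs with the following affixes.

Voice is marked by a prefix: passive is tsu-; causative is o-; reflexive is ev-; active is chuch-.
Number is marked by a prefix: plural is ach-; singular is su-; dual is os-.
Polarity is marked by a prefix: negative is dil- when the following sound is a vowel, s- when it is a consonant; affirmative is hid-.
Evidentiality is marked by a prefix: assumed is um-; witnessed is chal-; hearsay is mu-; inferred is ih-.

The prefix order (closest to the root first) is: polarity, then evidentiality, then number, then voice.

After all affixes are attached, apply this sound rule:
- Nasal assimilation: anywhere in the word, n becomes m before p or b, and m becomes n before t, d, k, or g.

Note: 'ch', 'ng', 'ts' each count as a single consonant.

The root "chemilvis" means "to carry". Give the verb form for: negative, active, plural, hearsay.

Attach polarity negative s- (before consonant 'ch') → schemilvis.
Attach evidentiality hearsay mu- → muschemilvis.
Attach number plural ach- → achmuschemilvis.
Attach voice active chuch- → chuchachmuschemilvis.
Nasal assimilation: no change.

chuchachmuschemilvis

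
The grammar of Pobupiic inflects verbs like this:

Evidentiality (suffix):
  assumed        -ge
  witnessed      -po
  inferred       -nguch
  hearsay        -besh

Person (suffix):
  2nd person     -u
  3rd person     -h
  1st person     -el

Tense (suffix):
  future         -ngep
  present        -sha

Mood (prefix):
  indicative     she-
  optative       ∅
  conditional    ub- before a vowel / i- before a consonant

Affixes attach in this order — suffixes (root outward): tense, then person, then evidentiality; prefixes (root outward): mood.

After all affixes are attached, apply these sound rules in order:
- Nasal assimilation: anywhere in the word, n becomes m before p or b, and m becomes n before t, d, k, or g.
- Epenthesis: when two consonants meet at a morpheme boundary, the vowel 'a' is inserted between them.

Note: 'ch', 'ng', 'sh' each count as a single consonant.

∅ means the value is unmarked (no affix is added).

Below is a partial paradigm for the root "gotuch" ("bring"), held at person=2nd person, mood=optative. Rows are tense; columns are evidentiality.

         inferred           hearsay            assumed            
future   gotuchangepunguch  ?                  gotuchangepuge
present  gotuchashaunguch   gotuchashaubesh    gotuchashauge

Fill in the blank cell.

Attach tense future -ngep → gotuchngep.
Attach person 2nd person -u → gotuchngepu.
Attach evidentiality hearsay -besh → gotuchngepubesh.
mood = optative: zero marking, form stays gotuchngepubesh.
Nasal assimilation: no change.
Apply epenthesis: gotuchngepubesh → gotuchangepubesh.

gotuchangepubesh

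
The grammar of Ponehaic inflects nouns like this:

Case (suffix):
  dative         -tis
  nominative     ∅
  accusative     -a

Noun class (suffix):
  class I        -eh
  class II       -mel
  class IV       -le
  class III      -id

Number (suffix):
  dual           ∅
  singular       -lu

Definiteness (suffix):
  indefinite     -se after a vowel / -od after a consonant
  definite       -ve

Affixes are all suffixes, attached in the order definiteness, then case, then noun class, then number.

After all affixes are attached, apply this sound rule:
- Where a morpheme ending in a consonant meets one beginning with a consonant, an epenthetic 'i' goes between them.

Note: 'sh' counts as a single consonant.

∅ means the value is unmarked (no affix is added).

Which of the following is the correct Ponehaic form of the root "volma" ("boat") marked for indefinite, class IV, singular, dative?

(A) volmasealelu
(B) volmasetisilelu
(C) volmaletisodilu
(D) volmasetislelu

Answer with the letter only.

Attach definiteness indefinite -se (after vowel 'a') → volmase.
Attach case dative -tis → volmasetis.
Attach noun class class IV -le → volmasetisle.
Attach number singular -lu → volmasetislelu.
Apply epenthesis: volmasetislelu → volmasetisilelu.
So the correct form is volmasetisilelu, option (B).
(D) volmasetislelu is wrong: it fails to apply the sound rule(s).
(A) volmasealelu is wrong: it uses accusative instead of dative for case.
(C) volmaletisodilu is wrong: it has the affixes in the wrong order.

B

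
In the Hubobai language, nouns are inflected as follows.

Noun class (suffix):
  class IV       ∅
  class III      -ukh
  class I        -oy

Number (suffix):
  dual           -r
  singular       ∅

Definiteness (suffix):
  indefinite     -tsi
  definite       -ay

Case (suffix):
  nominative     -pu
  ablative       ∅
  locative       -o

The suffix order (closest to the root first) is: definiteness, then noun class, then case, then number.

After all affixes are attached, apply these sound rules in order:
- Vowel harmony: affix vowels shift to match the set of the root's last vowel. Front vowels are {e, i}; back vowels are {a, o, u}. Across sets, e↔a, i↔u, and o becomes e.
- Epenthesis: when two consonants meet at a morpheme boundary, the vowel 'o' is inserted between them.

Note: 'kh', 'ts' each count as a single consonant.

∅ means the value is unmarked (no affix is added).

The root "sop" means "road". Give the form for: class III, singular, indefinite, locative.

sopotsuukho

Attach definiteness indefinite -tsi → soptsi.
Attach noun class class III -ukh → soptsiukh.
Attach case locative -o → soptsiukho.
number = singular: zero marking, form stays soptsiukho.
Apply vowel harmony: soptsiukho → soptsuukho.
Apply epenthesis: soptsuukho → sopotsuukho.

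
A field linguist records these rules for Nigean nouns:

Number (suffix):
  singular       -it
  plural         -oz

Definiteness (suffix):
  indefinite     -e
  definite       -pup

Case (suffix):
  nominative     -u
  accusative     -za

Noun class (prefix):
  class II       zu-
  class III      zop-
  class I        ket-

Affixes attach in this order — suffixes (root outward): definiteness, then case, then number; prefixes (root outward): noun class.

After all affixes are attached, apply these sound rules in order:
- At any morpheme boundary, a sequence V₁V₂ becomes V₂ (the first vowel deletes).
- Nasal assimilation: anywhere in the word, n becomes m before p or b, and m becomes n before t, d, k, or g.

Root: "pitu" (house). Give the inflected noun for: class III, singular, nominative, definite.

Attach definiteness definite -pup → pitupup.
Attach case nominative -u → pitupupu.
Attach noun class class III zop- → zoppitupupu.
Attach number singular -it → zoppitupupuit.
Apply vowel deletion: zoppitupupuit → zoppitupupit.
Nasal assimilation: no change.

zoppitupupit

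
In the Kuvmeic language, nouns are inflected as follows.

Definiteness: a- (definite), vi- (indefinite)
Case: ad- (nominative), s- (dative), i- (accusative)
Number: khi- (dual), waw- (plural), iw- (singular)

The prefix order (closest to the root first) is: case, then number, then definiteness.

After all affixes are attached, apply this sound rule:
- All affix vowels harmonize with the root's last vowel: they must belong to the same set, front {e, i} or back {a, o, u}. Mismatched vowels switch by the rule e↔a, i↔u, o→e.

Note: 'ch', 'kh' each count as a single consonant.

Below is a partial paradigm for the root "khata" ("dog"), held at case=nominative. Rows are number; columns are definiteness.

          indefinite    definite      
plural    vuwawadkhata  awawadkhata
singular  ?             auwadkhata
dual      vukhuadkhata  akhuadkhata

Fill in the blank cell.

vuuwadkhata

Attach case nominative ad- → adkhata.
Attach number singular iw- → iwadkhata.
Attach definiteness indefinite vi- → viiwadkhata.
Apply vowel harmony: viiwadkhata → vuuwadkhata.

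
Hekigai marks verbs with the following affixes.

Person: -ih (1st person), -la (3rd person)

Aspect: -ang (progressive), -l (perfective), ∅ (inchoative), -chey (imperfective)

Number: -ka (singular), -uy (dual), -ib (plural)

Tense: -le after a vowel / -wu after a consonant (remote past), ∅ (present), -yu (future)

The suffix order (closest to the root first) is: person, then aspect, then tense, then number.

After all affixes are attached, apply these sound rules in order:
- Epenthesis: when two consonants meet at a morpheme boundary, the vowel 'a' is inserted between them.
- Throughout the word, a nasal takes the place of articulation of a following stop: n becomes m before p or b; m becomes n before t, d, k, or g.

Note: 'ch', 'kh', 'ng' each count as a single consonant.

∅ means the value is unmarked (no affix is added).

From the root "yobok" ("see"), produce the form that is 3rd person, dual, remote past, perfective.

Attach person 3rd person -la → yobokla.
Attach aspect perfective -l → yoboklal.
Attach tense remote past -wu (after consonant 'l') → yoboklalwu.
Attach number dual -uy → yoboklalwuuy.
Apply epenthesis: yoboklalwuuy → yobokalalawuuy.
Nasal assimilation: no change.

yobokalalawuuy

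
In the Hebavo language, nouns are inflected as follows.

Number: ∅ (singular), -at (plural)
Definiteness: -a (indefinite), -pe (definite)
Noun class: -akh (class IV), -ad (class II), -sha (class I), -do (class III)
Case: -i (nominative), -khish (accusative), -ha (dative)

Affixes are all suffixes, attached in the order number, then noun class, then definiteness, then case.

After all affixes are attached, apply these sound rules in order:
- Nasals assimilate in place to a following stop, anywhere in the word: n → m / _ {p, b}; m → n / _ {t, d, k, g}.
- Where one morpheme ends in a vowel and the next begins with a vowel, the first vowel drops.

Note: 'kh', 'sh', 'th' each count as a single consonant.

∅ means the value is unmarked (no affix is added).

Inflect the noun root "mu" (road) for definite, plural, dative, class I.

Attach number plural -at → muat.
Attach noun class class I -sha → muatsha.
Attach definiteness definite -pe → muatshape.
Attach case dative -ha → muatshapeha.
Nasal assimilation: no change.
Apply vowel deletion: muatshapeha → matshapeha.

matshapeha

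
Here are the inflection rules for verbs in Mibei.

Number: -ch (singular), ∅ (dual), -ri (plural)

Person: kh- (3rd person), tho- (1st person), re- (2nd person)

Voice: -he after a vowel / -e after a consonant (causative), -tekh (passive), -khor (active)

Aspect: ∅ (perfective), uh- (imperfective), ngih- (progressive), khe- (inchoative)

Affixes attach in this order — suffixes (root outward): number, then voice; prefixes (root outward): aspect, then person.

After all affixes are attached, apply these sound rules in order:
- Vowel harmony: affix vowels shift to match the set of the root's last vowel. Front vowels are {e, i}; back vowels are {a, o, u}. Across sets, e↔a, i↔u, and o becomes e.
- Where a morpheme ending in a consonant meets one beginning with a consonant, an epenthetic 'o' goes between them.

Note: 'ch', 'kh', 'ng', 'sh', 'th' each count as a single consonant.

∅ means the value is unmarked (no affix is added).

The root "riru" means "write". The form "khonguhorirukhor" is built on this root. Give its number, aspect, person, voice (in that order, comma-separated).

Segment: kh-ngih-riru-khor.
number: ∅ → dual.
aspect: ngih- → progressive.
person: kh- → 3rd person.
voice: -khor → active.

dual, progressive, 3rd person, active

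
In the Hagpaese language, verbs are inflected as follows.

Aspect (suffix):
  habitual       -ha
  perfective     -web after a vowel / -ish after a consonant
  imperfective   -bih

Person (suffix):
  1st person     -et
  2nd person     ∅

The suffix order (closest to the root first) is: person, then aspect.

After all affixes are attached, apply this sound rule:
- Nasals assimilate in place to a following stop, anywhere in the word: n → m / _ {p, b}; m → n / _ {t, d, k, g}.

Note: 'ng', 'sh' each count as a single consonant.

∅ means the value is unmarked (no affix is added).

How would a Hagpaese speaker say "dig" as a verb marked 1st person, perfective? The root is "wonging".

Attach person 1st person -et → wonginget.
Attach aspect perfective -ish (after consonant 't') → wongingetish.
Nasal assimilation: no change.

wongingetish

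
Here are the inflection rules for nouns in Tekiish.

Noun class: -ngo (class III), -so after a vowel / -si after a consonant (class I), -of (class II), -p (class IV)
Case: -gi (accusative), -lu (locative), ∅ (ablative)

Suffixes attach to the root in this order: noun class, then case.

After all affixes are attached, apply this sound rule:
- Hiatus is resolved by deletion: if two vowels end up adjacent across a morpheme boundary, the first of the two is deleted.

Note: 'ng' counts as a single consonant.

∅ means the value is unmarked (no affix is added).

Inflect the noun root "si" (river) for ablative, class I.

Attach noun class class I -so (after vowel 'i') → siso.
case = ablative: zero marking, form stays siso.
Vowel deletion: no change.

siso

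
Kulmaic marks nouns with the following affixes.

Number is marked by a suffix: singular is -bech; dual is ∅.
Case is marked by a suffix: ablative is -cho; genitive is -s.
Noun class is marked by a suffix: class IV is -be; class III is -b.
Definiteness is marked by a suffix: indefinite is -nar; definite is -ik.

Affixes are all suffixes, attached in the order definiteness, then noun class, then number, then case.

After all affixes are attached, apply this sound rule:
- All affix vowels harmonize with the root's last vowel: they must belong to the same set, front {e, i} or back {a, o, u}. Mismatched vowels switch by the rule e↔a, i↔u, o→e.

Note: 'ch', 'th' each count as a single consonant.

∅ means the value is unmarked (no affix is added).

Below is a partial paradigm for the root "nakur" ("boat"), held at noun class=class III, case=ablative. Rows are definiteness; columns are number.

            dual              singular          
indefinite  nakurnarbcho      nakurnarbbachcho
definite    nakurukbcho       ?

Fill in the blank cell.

nakurukbbachcho

Attach definiteness definite -ik → nakurik.
Attach noun class class III -b → nakurikb.
Attach number singular -bech → nakurikbbech.
Attach case ablative -cho → nakurikbbechcho.
Apply vowel harmony: nakurikbbechcho → nakurukbbachcho.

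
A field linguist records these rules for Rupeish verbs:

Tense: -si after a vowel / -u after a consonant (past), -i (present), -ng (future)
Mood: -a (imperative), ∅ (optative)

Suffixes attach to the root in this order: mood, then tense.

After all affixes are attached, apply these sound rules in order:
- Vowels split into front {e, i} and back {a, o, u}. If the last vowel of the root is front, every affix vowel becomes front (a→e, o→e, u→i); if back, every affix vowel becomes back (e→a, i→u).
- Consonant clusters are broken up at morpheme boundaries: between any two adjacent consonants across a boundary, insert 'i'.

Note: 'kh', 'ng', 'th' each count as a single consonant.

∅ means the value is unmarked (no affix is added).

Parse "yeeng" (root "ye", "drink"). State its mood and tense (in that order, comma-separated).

imperative, future

Segment: ye-a-ng.
mood: -a → imperative.
tense: -ng → future.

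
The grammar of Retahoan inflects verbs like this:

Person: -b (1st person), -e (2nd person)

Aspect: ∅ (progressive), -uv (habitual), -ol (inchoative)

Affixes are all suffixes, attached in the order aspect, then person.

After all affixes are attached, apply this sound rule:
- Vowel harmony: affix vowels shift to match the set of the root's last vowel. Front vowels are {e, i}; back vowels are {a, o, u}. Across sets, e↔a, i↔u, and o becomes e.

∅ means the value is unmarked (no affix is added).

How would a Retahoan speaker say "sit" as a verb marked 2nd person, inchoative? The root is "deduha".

deduhaola

Attach aspect inchoative -ol → deduhaol.
Attach person 2nd person -e → deduhaole.
Apply vowel harmony: deduhaole → deduhaola.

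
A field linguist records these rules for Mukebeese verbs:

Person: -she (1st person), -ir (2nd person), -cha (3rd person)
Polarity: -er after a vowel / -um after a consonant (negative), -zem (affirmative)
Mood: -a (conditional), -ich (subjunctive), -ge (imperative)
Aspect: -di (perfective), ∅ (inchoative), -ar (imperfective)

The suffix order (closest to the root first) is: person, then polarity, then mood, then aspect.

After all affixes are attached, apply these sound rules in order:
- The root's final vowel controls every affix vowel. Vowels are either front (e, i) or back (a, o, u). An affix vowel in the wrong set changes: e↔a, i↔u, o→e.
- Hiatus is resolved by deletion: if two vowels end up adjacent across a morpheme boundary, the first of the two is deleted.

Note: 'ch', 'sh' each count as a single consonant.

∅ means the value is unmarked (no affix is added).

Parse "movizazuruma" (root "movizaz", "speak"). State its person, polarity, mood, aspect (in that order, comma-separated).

2nd person, negative, conditional, inchoative

Segment: movizaz-ir-um-a.
person: -ir → 2nd person.
polarity: -er/um → negative.
mood: -a → conditional.
aspect: ∅ → inchoative.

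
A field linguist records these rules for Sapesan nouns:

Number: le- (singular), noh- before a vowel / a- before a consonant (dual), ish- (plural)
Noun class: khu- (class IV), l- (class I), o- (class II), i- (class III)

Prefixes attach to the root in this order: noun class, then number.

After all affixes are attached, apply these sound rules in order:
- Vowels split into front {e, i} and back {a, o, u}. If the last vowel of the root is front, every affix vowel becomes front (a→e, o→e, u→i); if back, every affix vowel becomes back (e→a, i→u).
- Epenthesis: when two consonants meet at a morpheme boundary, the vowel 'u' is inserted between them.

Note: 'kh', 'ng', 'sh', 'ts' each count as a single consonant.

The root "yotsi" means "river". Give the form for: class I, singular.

Attach noun class class I l- → lyotsi.
Attach number singular le- → lelyotsi.
Vowel harmony: no change.
Apply epenthesis: lelyotsi → leluyotsi.

leluyotsi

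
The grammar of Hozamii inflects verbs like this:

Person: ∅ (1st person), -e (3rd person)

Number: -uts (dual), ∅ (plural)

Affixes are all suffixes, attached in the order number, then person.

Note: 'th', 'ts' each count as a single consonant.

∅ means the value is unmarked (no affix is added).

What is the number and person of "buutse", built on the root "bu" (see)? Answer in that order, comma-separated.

Segment: bu-uts-e.
number: -uts → dual.
person: -e → 3rd person.

dual, 3rd person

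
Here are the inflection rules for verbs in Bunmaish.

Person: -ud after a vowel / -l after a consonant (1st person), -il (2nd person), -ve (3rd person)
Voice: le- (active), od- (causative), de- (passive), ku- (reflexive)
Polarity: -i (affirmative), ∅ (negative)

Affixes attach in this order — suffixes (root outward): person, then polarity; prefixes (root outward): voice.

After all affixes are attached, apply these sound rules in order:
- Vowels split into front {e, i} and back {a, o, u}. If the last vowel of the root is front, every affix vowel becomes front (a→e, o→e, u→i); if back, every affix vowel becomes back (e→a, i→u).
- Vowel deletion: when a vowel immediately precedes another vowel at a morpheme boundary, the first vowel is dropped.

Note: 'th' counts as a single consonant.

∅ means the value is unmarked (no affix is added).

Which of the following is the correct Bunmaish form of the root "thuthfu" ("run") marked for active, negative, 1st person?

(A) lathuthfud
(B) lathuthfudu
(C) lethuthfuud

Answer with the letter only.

A

Attach voice active le- → lethuthfu.
Attach person 1st person -ud (after vowel 'u') → lethuthfuud.
polarity = negative: zero marking, form stays lethuthfuud.
Apply vowel harmony: lethuthfuud → lathuthfuud.
Apply vowel deletion: lathuthfuud → lathuthfud.
So the correct form is lathuthfud, option (A).
(C) lethuthfuud is wrong: it fails to apply the sound rule(s).
(B) lathuthfudu is wrong: it uses affirmative instead of negative for polarity.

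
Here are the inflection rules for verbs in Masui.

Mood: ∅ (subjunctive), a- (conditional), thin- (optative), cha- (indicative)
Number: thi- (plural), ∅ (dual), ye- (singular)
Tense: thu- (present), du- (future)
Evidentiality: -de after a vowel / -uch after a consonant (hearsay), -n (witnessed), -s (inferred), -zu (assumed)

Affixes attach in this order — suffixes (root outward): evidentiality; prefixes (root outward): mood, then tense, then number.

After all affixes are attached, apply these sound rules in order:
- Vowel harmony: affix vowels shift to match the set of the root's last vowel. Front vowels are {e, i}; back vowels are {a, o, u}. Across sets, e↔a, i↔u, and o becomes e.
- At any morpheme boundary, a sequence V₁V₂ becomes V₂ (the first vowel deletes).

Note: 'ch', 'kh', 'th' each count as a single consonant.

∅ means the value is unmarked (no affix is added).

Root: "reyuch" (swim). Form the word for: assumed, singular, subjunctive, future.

yadureyuchzu

mood = subjunctive: zero marking, form stays reyuch.
Attach evidentiality assumed -zu → reyuchzu.
Attach tense future du- → dureyuchzu.
Attach number singular ye- → yedureyuchzu.
Apply vowel harmony: yedureyuchzu → yadureyuchzu.
Vowel deletion: no change.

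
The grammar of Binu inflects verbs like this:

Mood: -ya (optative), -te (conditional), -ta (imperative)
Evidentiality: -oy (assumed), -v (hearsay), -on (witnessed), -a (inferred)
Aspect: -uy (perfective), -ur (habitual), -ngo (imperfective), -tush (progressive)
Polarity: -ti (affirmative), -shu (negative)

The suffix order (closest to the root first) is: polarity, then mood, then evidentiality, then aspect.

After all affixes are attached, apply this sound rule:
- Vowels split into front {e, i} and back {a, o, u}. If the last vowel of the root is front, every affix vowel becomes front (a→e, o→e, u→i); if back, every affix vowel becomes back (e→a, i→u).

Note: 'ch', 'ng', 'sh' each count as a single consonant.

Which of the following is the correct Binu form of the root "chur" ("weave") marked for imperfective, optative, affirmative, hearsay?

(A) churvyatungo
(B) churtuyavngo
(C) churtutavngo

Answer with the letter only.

B

Attach polarity affirmative -ti → churti.
Attach mood optative -ya → churtiya.
Attach evidentiality hearsay -v → churtiyav.
Attach aspect imperfective -ngo → churtiyavngo.
Apply vowel harmony: churtiyavngo → churtuyavngo.
So the correct form is churtuyavngo, option (B).
(C) churtutavngo is wrong: it uses conditional instead of optative for mood.
(A) churvyatungo is wrong: it has the affixes in the wrong order.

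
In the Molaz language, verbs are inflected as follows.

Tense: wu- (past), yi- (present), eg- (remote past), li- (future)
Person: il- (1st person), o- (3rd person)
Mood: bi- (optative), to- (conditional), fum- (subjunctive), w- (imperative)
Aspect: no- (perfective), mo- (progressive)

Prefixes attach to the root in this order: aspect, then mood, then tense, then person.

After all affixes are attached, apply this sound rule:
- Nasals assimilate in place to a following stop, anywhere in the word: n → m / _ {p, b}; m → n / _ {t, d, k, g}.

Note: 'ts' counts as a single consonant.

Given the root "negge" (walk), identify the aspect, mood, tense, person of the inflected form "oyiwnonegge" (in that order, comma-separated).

Segment: o-yi-w-no-negge.
aspect: no- → perfective.
mood: w- → imperative.
tense: yi- → present.
person: o- → 3rd person.

perfective, imperative, present, 3rd person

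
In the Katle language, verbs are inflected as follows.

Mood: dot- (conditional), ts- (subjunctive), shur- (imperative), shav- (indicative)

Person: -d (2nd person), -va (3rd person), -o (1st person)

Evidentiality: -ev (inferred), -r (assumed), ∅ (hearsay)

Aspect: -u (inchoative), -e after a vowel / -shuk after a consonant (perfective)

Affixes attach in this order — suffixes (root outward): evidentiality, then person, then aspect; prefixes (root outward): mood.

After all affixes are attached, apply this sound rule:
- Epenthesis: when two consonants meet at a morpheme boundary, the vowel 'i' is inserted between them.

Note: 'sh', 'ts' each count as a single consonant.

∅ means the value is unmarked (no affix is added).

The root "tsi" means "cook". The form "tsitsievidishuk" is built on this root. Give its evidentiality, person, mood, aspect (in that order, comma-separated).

Segment: ts-tsi-ev-d-shuk.
evidentiality: -ev → inferred.
person: -d → 2nd person.
mood: ts- → subjunctive.
aspect: -e/shuk → perfective.

inferred, 2nd person, subjunctive, perfective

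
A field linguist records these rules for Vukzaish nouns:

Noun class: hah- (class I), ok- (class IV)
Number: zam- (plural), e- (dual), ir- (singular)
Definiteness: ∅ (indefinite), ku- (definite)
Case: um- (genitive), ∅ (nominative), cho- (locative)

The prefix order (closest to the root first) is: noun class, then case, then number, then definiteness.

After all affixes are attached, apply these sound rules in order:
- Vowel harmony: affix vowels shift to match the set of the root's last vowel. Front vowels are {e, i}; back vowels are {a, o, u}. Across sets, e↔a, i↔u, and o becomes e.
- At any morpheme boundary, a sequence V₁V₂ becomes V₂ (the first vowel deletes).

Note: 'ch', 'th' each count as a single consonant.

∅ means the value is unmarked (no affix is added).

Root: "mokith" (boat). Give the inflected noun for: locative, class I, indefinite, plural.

zemchehehmokith

Attach noun class class I hah- → hahmokith.
Attach case locative cho- → chohahmokith.
Attach number plural zam- → zamchohahmokith.
definiteness = indefinite: zero marking, form stays zamchohahmokith.
Apply vowel harmony: zamchohahmokith → zemchehehmokith.
Vowel deletion: no change.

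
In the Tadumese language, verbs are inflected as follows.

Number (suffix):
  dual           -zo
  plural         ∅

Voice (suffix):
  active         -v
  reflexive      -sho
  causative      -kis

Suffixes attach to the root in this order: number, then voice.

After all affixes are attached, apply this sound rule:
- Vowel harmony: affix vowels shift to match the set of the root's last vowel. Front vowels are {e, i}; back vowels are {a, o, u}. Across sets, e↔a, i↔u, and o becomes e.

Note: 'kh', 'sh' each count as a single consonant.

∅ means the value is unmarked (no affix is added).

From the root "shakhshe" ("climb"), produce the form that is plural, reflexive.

shakhsheshe

number = plural: zero marking, form stays shakhshe.
Attach voice reflexive -sho → shakhshesho.
Apply vowel harmony: shakhshesho → shakhsheshe.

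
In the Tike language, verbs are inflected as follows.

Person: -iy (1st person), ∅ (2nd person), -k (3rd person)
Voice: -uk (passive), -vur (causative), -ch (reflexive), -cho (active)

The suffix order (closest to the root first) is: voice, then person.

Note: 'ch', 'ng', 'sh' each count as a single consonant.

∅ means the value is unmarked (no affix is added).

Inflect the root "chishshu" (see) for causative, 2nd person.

chishshuvur

Attach voice causative -vur → chishshuvur.
person = 2nd person: zero marking, form stays chishshuvur.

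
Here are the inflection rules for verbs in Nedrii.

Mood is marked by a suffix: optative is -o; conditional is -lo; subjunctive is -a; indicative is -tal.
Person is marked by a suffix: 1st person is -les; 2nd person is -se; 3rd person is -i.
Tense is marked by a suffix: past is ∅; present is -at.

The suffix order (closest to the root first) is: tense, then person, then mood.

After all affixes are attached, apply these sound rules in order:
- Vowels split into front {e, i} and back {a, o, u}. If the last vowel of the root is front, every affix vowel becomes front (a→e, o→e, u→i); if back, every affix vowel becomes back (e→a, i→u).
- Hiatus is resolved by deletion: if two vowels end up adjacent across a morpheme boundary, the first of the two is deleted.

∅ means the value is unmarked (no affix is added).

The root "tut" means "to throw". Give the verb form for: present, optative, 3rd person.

tutato

Attach tense present -at → tutat.
Attach person 3rd person -i → tutati.
Attach mood optative -o → tutatio.
Apply vowel harmony: tutatio → tutatuo.
Apply vowel deletion: tutatuo → tutato.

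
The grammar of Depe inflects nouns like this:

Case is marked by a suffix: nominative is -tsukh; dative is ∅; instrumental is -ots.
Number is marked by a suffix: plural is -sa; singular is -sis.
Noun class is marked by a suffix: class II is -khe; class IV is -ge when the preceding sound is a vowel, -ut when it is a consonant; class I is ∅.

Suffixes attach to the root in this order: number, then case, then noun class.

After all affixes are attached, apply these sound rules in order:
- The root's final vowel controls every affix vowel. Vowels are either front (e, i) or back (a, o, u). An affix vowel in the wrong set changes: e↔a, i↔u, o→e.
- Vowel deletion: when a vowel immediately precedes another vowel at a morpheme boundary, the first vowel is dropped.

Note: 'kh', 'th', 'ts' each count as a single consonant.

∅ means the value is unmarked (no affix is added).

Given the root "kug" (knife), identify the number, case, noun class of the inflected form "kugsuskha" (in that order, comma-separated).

Segment: kug-sis-khe.
number: -sis → singular.
case: ∅ → dative.
noun class: -khe → class II.

singular, dative, class II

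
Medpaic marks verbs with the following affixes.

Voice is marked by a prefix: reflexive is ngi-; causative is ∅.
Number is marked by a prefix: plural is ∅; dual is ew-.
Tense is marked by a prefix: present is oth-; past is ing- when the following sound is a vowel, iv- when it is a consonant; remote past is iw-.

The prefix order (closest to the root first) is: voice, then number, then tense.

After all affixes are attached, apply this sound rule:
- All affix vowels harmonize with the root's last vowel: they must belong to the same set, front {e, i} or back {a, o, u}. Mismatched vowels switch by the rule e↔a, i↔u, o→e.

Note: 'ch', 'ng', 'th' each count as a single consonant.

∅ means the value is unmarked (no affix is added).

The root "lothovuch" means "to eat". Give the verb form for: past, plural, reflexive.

Attach voice reflexive ngi- → ngilothovuch.
number = plural: zero marking, form stays ngilothovuch.
Attach tense past iv- (before consonant 'ng') → ivngilothovuch.
Apply vowel harmony: ivngilothovuch → uvngulothovuch.

uvngulothovuch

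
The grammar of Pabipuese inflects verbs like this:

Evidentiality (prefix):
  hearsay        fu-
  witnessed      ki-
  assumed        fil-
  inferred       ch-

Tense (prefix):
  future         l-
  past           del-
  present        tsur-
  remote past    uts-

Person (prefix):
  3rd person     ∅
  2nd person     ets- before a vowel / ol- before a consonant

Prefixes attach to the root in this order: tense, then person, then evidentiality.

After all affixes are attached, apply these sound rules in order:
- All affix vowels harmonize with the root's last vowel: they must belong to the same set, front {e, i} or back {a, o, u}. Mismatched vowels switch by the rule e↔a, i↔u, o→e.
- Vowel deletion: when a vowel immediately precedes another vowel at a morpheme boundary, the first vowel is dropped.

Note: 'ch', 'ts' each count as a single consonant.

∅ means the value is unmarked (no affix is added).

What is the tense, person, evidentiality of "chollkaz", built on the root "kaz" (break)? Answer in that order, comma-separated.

Segment: ch-ol-l-kaz.
tense: l- → future.
person: ets/ol- → 2nd person.
evidentiality: ch- → inferred.

future, 2nd person, inferred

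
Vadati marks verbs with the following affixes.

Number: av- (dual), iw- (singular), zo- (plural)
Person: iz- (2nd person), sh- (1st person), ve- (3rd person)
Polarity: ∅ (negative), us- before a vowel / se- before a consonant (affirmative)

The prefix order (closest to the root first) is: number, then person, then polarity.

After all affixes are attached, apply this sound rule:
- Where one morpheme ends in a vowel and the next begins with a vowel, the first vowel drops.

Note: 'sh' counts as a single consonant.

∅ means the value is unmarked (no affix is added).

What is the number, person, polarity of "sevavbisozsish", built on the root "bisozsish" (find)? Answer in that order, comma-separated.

Segment: se-ve-av-bisozsish.
number: av- → dual.
person: ve- → 3rd person.
polarity: us/se- → affirmative.

dual, 3rd person, affirmative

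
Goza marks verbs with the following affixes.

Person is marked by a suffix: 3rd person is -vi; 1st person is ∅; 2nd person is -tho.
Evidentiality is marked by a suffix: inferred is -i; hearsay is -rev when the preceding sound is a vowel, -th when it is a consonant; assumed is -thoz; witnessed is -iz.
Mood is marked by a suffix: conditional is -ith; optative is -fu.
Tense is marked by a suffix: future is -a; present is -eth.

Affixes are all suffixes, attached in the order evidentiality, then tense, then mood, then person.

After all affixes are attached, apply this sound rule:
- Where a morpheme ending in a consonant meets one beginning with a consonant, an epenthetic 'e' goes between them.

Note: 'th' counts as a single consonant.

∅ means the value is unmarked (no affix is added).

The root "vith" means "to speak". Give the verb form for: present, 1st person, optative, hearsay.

vithethethefu

Attach evidentiality hearsay -th (after consonant 'th') → vithth.
Attach tense present -eth → viththeth.
Attach mood optative -fu → viththethfu.
person = 1st person: zero marking, form stays viththethfu.
Apply epenthesis: viththethfu → vithethethefu.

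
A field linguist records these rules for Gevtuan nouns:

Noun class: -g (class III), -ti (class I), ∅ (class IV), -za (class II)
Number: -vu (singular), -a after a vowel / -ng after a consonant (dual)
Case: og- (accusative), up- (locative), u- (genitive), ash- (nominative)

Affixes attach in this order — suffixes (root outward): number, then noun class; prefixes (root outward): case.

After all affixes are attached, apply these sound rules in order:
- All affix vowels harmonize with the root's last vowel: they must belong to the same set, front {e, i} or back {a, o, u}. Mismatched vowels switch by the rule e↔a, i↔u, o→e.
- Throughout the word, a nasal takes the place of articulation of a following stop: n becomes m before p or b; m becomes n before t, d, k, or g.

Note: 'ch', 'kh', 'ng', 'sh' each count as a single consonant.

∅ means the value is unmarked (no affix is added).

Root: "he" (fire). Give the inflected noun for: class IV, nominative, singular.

eshhevi

Attach number singular -vu → hevu.
noun class = class IV: zero marking, form stays hevu.
Attach case nominative ash- → ashhevu.
Apply vowel harmony: ashhevu → eshhevi.
Nasal assimilation: no change.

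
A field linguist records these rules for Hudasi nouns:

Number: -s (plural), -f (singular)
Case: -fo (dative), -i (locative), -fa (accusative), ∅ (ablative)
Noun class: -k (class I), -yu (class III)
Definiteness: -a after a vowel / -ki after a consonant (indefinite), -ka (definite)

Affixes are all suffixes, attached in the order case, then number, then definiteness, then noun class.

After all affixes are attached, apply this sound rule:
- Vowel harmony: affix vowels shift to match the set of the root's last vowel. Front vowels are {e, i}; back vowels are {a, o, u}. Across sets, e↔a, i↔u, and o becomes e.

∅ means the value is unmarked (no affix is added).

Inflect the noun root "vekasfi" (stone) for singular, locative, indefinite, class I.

Attach case locative -i → vekasfii.
Attach number singular -f → vekasfiif.
Attach definiteness indefinite -ki (after consonant 'f') → vekasfiifki.
Attach noun class class I -k → vekasfiifkik.
Vowel harmony: no change.

vekasfiifkik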